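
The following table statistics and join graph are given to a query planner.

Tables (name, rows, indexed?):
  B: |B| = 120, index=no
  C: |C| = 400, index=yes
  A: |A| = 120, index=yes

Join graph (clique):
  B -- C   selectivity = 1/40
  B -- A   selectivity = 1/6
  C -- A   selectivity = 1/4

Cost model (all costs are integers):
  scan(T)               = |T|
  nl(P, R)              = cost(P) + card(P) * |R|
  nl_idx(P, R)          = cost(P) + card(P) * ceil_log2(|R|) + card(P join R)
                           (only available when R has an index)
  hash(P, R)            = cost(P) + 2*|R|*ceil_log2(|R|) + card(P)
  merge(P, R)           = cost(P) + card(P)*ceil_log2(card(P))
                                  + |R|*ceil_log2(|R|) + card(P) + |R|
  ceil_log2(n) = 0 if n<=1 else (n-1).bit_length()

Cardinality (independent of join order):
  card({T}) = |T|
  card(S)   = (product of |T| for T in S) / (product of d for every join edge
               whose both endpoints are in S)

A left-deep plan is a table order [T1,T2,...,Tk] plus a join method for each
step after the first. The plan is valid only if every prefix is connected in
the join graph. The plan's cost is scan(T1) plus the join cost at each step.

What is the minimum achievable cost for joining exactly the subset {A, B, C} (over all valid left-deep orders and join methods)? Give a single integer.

5280

Selinger DP over subsets of {A,B,C}:
  {B}: scan cost=120, card=120
  {C}: scan cost=400, card=400
  {A}: scan cost=120, card=120
  {BC}: card=1200; try (C,nl_idx)→2400, (B,hash)→2480, (C,merge)→5080, (B,merge)→5360, (C,hash)→7440, (C,nl)→48120 …(+1); best=2400 via (C,nl_idx)
  {AB}: card=2400; try (B,hash)→1920, (A,hash)→1920, (B,merge)→2040, (A,merge)→2040, (A,nl_idx)→3360, (B,nl)→14520 …(+1); best=1920 via (B,hash)
  {AC}: card=12000; try (A,hash)→2480, (C,merge)→5080, (A,merge)→5360, (C,hash)→7440, (C,nl_idx)→13200, (A,nl_idx)→15200 …(+2); best=2480 via (A,hash)
  {ABC}: card=6000; try (A,hash)→5280, (C,hash)→11520, (B,hash)→16160, (A,nl_idx)→16800, (A,merge)→17760, (C,nl_idx)→29520 …(+5); best=5280 via (A,hash)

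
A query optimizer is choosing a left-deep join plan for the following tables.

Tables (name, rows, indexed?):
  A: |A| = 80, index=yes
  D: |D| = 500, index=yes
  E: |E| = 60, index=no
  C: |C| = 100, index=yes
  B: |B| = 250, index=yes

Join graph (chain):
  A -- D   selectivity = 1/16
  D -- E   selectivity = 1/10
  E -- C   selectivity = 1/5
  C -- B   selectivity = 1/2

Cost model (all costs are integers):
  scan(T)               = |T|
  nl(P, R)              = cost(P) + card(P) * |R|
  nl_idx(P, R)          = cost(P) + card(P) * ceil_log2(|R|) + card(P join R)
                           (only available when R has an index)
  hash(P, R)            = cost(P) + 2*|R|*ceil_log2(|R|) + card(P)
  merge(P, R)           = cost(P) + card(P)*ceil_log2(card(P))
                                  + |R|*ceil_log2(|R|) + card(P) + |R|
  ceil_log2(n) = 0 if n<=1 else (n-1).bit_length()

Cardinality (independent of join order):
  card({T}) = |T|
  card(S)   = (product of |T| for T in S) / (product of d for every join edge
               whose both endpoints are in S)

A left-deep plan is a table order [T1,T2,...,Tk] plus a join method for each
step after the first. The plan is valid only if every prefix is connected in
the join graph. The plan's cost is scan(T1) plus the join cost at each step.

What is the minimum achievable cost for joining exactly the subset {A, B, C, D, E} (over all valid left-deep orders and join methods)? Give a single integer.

Selinger DP over subsets of {A,B,C,D,E}:
  {A}: scan cost=80, card=80
  {D}: scan cost=500, card=500
  {E}: scan cost=60, card=60
  {C}: scan cost=100, card=100
  {B}: scan cost=250, card=250
  {AD}: card=2500; try (A,hash)→2120, (D,nl_idx)→3300, (D,merge)→5720, (A,merge)→6140, (A,nl_idx)→6500, (D,hash)→9160 …(+2); best=2120 via (A,hash)
  {DE}: card=3000; try (E,hash)→1720, (D,nl_idx)→3600, (D,merge)→5480, (E,merge)→5920, (D,hash)→9120, (D,nl)→30060 …(+1); best=1720 via (E,hash)
  {CE}: card=1200; try (E,hash)→920, (C,merge)→1280, (E,merge)→1320, (C,hash)→1520, (C,nl_idx)→1680, (C,nl)→6060 …(+1); best=920 via (E,hash)
  {BC}: card=12500; try (C,hash)→1900, (B,merge)→3150, (C,merge)→3300, (B,hash)→4200, (B,nl_idx)→13400, (C,nl_idx)→14500 …(+2); best=1900 via (C,hash)
  {ADE}: card=15000; try (E,hash)→5340, (A,hash)→5840, (E,merge)→35040, (A,nl_idx)→37720, (A,merge)→41360, (E,nl)→152120 …(+1); best=5340 via (E,hash)
  {CDE}: card=60000; try (C,hash)→6120, (D,hash)→11120, (D,merge)→20320, (C,merge)→41520, (D,nl_idx)→71720, (C,nl_idx)→82720 …(+2); best=6120 via (C,hash)
  {BCE}: card=150000; try (B,hash)→6120, (E,hash)→15120, (B,merge)→17570, (B,nl_idx)→160520, (E,merge)→189820, (B,nl)→300920 …(+1); best=6120 via (B,hash)
  {ACDE}: card=300000; try (C,hash)→21740, (A,hash)→67240, (C,merge)→231140, (C,nl_idx)→410340, (A,nl_idx)→726120, (A,merge)→1026760 …(+2); best=21740 via (C,hash)
  {BCDE}: card=7500000; try (B,hash)→70120, (D,hash)→165120, (B,merge)→1028370, (D,merge)→2861120, (B,nl_idx)→7986120, (D,nl_idx)→8856120 …(+2); best=70120 via (B,hash)
  {ABCDE}: card=37500000; try (B,hash)→325740, (B,merge)→6023990, (A,hash)→7571240, (B,nl_idx)→39921740, (B,nl)→75021740, (A,nl_idx)→90070120 …(+2); best=325740 via (B,hash)

325740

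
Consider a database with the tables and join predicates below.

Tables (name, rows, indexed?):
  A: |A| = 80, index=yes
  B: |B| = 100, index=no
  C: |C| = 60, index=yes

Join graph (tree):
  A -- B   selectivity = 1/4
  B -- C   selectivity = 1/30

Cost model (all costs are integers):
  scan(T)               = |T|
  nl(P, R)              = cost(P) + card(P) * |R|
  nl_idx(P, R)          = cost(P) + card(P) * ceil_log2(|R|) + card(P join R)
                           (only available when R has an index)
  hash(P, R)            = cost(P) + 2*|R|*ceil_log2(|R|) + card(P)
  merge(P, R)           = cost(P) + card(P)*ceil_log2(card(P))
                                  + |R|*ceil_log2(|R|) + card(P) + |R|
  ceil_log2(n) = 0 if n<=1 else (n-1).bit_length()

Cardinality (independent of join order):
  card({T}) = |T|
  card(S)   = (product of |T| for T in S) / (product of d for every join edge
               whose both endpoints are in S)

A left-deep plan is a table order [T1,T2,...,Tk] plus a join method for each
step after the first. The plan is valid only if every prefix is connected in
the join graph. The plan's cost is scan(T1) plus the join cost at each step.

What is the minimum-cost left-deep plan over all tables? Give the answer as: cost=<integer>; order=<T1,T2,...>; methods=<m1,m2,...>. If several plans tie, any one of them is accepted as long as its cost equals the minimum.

Selinger DP (subsets sized 1..n):
  {A}: scan cost=80, card=80
  {B}: scan cost=100, card=100
  {C}: scan cost=60, card=60
  {AB}: card=2000; try (A,hash)→1320, (B,merge)→1520, (A,merge)→1540, (B,hash)→1560, (A,nl_idx)→2800, (B,nl)→8080 …(+1); best=1320 via (A,hash)
  {BC}: card=200; try (C,nl_idx)→900, (C,hash)→920, (B,merge)→1280, (C,merge)→1320, (B,hash)→1520, (B,nl)→6060 …(+1); best=900 via (C,nl_idx)
  {ABC}: card=4000; try (A,hash)→2220, (A,merge)→3340, (C,hash)→4040, (A,nl_idx)→6300, (A,nl)→16900, (C,nl_idx)→17320 …(+2); best=2220 via (A,hash)

cost=2220; order=B,C,A; methods=nl_idx,hash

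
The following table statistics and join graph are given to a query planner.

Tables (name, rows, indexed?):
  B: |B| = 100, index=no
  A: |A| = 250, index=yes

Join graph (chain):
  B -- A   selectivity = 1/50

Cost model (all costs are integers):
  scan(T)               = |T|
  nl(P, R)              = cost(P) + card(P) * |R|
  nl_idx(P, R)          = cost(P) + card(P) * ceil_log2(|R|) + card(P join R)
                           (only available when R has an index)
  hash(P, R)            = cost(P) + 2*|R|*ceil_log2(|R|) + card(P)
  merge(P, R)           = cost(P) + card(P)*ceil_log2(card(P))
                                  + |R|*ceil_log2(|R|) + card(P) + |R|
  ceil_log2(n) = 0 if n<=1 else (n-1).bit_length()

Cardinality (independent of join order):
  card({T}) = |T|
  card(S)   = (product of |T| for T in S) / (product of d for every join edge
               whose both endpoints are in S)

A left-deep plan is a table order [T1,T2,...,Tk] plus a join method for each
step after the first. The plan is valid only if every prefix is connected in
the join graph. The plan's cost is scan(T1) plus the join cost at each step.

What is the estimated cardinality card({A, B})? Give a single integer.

Tables in S: A(250), B(100)
Edges inside S: B-A(d=50)
numerator = 250 * 100 = 25000
denominator = 50 = 50
card(S) = 25000 / 50 = 500

500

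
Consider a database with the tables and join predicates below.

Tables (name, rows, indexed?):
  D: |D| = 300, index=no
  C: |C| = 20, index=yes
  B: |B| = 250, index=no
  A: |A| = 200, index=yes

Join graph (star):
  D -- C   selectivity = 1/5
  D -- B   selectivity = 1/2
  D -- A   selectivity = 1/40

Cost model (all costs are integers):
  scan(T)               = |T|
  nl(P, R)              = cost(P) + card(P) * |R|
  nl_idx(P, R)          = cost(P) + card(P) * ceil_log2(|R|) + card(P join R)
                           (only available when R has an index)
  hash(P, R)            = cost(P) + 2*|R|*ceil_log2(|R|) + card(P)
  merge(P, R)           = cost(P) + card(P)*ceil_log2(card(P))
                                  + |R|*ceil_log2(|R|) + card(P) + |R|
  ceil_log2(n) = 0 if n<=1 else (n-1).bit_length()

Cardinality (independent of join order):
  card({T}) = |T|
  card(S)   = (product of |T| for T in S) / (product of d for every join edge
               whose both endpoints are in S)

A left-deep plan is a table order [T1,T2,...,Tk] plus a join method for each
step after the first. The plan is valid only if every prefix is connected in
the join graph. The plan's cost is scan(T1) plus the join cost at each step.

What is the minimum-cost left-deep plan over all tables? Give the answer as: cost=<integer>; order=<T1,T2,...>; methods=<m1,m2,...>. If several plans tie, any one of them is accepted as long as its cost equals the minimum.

cost=15200; order=D,C,A,B; methods=hash,hash,hash

Selinger DP (subsets sized 1..n):
  {D}: scan cost=300, card=300
  {C}: scan cost=20, card=20
  {B}: scan cost=250, card=250
  {A}: scan cost=200, card=200
  {CD}: card=1200; try (C,hash)→800, (C,nl_idx)→3000, (D,merge)→3140, (C,merge)→3420, (D,hash)→5440, (D,nl)→6020 …(+1); best=800 via (C,hash)
  {BD}: card=37500; try (B,hash)→4600, (D,merge)→5500, (B,merge)→5550, (D,hash)→5900, (D,nl)→75250, (B,nl)→75300; best=4600 via (B,hash)
  {AD}: card=1500; try (A,hash)→3800, (A,nl_idx)→4200, (D,merge)→5000, (A,merge)→5100, (D,hash)→5800, (D,nl)→60200 …(+1); best=3800 via (A,hash)
  {BCD}: card=150000; try (B,hash)→6000, (B,merge)→17450, (C,hash)→42300, (B,nl)→300800, (C,nl_idx)→342100, (C,merge)→642220 …(+1); best=6000 via (B,hash)
  {ACD}: card=6000; try (A,hash)→5200, (C,hash)→5500, (A,nl_idx)→16400, (A,merge)→17000, (C,nl_idx)→17300, (C,merge)→21920 …(+2); best=5200 via (A,hash)
  {ABD}: card=187500; try (B,hash)→9300, (B,merge)→24050, (A,hash)→45300, (B,nl)→378800, (A,nl_idx)→492100, (A,merge)→643900 …(+1); best=9300 via (B,hash)
  {ABCD}: card=750000; try (B,hash)→15200, (B,merge)→91450, (A,hash)→159200, (C,hash)→197000, (B,nl)→1505200, (C,nl_idx)→1696800 …(+5); best=15200 via (B,hash)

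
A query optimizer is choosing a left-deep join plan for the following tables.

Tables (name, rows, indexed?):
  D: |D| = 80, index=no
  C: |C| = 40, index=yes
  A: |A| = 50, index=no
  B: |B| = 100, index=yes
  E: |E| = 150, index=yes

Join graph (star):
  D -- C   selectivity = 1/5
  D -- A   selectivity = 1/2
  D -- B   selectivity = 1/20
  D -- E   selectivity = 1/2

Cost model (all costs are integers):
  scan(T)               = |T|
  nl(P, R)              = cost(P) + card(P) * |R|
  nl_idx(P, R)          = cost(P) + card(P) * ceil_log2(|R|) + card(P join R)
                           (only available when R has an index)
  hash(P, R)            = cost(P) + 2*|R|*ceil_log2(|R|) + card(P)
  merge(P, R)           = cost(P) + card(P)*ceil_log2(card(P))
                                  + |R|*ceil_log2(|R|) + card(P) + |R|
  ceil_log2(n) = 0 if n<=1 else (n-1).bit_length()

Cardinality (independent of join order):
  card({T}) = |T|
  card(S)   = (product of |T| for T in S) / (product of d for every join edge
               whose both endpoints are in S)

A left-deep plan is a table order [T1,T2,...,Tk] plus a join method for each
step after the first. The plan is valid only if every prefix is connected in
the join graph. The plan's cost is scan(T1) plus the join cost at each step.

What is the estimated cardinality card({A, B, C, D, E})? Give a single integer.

Tables in S: A(50), B(100), C(40), D(80), E(150)
Edges inside S: D-C(d=5), D-A(d=2), D-B(d=20), D-E(d=2)
numerator = 50 * 100 * 40 * 80 * 150 = 2400000000
denominator = 5 * 2 * 20 * 2 = 400
card(S) = 2400000000 / 400 = 6000000

6000000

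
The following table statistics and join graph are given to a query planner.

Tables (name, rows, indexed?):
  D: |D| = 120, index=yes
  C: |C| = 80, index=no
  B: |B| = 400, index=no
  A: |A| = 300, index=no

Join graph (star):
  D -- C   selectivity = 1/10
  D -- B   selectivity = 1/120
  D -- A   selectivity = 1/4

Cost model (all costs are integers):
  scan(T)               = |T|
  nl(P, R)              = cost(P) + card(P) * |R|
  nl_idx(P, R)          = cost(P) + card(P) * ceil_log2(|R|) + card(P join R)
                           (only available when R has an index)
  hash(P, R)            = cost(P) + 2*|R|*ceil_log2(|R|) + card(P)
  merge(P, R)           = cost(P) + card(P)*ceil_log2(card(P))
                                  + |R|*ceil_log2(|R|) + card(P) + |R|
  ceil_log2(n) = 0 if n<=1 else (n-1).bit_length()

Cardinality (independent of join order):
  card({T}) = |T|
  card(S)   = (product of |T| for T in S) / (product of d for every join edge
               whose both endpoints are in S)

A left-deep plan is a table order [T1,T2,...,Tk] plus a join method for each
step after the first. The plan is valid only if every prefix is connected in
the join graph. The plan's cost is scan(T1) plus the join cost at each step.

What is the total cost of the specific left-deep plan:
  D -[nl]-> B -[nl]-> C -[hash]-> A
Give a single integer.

88720

step 1: scan D: cost=120, card=120
step 2: join B via nl
    card(P join B) = 120*400/(120) = 400
    cost = 120 + 120*400 = 48120
step 3: join C via nl
    card(P join C) = 400*80/(10) = 3200
    cost = 48120 + 400*80 = 80120
step 4: join A via hash
    card(P join A) = 3200*300/(4) = 240000
    cost = 80120 + 2*300*9 + 3200 = 88720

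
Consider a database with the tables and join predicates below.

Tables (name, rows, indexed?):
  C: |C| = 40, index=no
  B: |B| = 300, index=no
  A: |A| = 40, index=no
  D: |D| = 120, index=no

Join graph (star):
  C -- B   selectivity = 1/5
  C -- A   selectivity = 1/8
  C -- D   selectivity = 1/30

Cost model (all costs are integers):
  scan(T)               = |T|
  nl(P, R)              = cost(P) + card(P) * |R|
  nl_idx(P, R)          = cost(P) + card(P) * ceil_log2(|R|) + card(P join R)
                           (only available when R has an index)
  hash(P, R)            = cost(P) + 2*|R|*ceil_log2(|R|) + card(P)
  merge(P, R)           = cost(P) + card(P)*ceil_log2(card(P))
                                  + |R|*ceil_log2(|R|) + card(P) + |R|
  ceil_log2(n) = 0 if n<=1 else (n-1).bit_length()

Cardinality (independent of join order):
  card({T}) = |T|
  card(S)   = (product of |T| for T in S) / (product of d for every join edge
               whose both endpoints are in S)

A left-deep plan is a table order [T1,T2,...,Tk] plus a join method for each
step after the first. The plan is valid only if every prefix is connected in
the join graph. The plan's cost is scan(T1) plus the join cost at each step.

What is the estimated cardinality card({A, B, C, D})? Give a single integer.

Tables in S: A(40), B(300), C(40), D(120)
Edges inside S: C-B(d=5), C-A(d=8), C-D(d=30)
numerator = 40 * 300 * 40 * 120 = 57600000
denominator = 5 * 8 * 30 = 1200
card(S) = 57600000 / 1200 = 48000

48000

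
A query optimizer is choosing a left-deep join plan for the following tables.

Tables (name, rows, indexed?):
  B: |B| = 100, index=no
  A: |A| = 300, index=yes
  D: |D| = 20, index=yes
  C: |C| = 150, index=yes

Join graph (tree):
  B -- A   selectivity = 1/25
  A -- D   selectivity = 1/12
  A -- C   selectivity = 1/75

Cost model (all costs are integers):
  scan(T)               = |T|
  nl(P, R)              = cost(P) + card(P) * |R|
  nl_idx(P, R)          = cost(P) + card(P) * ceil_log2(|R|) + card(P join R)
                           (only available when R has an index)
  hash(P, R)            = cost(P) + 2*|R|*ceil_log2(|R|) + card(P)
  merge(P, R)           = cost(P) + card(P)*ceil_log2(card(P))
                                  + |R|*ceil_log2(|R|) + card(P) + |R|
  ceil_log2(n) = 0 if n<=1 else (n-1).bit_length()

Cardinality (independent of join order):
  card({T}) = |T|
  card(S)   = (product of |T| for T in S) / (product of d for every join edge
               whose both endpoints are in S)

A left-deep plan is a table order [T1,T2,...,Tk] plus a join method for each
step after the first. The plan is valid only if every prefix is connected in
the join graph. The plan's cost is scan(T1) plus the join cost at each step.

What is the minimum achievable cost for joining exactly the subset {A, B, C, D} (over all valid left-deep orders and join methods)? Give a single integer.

5300

Selinger DP over subsets of {A,B,C,D}:
  {B}: scan cost=100, card=100
  {A}: scan cost=300, card=300
  {D}: scan cost=20, card=20
  {C}: scan cost=150, card=150
  {AB}: card=1200; try (B,hash)→2000, (A,nl_idx)→2200, (A,merge)→3900, (B,merge)→4100, (A,hash)→5600, (A,nl)→30100 …(+1); best=2000 via (B,hash)
  {AD}: card=500; try (A,nl_idx)→700, (D,hash)→800, (D,nl_idx)→2300, (A,merge)→3140, (D,merge)→3420, (A,hash)→5440 …(+2); best=700 via (A,nl_idx)
  {AC}: card=600; try (A,nl_idx)→2100, (C,hash)→3000, (C,nl_idx)→3300, (A,merge)→4500, (C,merge)→4650, (A,hash)→5700 …(+2); best=2100 via (A,nl_idx)
  {ABD}: card=2000; try (B,hash)→2600, (D,hash)→3400, (B,merge)→6500, (D,nl_idx)→10000, (D,merge)→16520, (D,nl)→26000 …(+1); best=2600 via (B,hash)
  {ABC}: card=2400; try (B,hash)→4100, (C,hash)→5600, (B,merge)→9500, (C,nl_idx)→14000, (C,merge)→17750, (B,nl)→62100 …(+1); best=4100 via (B,hash)
  {ACD}: card=1000; try (D,hash)→2900, (C,hash)→3600, (C,nl_idx)→5700, (D,nl_idx)→6100, (C,merge)→7050, (D,merge)→8820 …(+2); best=2900 via (D,hash)
  {ABCD}: card=4000; try (B,hash)→5300, (D,hash)→6700, (C,hash)→7000, (B,merge)→14700, (D,nl_idx)→20100, (C,nl_idx)→22600 …(+5); best=5300 via (B,hash)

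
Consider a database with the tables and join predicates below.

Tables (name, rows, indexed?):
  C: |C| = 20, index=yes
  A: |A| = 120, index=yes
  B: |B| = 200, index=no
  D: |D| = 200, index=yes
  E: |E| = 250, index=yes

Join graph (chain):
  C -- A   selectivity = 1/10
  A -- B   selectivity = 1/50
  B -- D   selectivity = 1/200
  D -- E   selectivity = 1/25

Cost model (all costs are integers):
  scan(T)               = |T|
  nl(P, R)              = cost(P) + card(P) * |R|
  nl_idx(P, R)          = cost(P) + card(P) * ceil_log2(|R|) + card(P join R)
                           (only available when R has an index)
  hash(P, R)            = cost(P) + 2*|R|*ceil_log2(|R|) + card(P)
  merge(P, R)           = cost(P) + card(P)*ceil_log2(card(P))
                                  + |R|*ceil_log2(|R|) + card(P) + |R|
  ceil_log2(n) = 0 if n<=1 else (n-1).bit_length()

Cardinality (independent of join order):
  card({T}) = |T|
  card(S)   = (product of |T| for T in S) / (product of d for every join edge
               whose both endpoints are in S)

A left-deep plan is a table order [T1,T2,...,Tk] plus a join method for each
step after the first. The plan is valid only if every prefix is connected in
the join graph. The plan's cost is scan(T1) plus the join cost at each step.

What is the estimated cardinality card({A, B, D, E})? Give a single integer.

Tables in S: A(120), B(200), D(200), E(250)
Edges inside S: A-B(d=50), B-D(d=200), D-E(d=25)
numerator = 120 * 200 * 200 * 250 = 1200000000
denominator = 50 * 200 * 25 = 250000
card(S) = 1200000000 / 250000 = 4800

4800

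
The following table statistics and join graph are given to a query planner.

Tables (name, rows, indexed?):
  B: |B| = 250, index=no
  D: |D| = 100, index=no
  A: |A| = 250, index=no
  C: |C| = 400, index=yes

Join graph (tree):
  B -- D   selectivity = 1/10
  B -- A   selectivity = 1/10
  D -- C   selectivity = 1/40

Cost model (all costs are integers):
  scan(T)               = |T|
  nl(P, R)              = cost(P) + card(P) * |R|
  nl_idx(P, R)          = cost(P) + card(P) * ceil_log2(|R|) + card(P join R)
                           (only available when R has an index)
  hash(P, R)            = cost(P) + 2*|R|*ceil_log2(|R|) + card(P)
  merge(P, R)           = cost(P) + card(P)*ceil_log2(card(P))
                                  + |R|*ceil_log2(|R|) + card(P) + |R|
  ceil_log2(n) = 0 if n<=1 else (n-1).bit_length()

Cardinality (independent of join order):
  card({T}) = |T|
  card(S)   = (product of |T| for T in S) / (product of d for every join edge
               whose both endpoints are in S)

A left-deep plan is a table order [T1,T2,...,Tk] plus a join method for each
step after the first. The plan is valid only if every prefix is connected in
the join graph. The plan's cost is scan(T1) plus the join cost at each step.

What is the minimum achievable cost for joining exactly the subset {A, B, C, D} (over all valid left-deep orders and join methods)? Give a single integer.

Selinger DP over subsets of {A,B,C,D}:
  {B}: scan cost=250, card=250
  {D}: scan cost=100, card=100
  {A}: scan cost=250, card=250
  {C}: scan cost=400, card=400
  {BD}: card=2500; try (D,hash)→1900, (B,merge)→3150, (D,merge)→3300, (B,hash)→4200, (B,nl)→25100, (D,nl)→25250; best=1900 via (D,hash)
  {AB}: card=6250; try (B,hash)→4500, (A,hash)→4500, (B,merge)→4750, (A,merge)→4750, (B,nl)→62750, (A,nl)→62750; best=4500 via (B,hash)
  {CD}: card=1000; try (C,nl_idx)→2000, (D,hash)→2200, (C,merge)→4900, (D,merge)→5200, (C,hash)→7400, (C,nl)→40100 …(+1); best=2000 via (C,nl_idx)
  {ABD}: card=62500; try (A,hash)→8400, (D,hash)→12150, (A,merge)→36650, (D,merge)→92800, (A,nl)→626900, (D,nl)→629500; best=8400 via (A,hash)
  {BCD}: card=25000; try (B,hash)→7000, (C,hash)→11600, (B,merge)→15250, (C,merge)→38400, (C,nl_idx)→49400, (B,nl)→252000 …(+1); best=7000 via (B,hash)
  {ABCD}: card=625000; try (A,hash)→36000, (C,hash)→78100, (A,merge)→409250, (C,merge)→1074900, (C,nl_idx)→1195900, (A,nl)→6257000 …(+1); best=36000 via (A,hash)

36000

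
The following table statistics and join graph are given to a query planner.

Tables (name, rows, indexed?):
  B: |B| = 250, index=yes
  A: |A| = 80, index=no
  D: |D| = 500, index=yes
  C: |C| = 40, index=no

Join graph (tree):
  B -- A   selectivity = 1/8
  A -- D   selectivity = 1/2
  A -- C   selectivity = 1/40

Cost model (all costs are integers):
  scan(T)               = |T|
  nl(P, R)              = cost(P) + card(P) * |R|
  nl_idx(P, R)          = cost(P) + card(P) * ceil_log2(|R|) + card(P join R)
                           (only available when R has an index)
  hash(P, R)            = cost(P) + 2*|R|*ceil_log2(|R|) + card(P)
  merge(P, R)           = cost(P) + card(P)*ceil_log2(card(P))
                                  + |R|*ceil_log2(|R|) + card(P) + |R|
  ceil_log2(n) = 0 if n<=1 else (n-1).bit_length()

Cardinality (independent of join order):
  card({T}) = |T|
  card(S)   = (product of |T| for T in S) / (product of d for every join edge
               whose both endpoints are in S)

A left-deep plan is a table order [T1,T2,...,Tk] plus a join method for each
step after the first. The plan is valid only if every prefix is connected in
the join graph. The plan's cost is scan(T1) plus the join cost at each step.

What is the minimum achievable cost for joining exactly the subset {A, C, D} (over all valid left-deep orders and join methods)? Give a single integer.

Selinger DP over subsets of {A,C,D}:
  {A}: scan cost=80, card=80
  {D}: scan cost=500, card=500
  {C}: scan cost=40, card=40
  {AD}: card=20000; try (A,hash)→2120, (D,merge)→5720, (A,merge)→6140, (D,hash)→9160, (D,nl_idx)→20800, (D,nl)→40080 …(+1); best=2120 via (A,hash)
  {AC}: card=80; try (C,hash)→640, (A,merge)→960, (C,merge)→1000, (A,hash)→1200, (A,nl)→3240, (C,nl)→3280; best=640 via (C,hash)
  {ACD}: card=20000; try (D,merge)→6280, (D,hash)→9720, (D,nl_idx)→21360, (C,hash)→22600, (D,nl)→40640, (C,merge)→322400 …(+1); best=6280 via (D,merge)

6280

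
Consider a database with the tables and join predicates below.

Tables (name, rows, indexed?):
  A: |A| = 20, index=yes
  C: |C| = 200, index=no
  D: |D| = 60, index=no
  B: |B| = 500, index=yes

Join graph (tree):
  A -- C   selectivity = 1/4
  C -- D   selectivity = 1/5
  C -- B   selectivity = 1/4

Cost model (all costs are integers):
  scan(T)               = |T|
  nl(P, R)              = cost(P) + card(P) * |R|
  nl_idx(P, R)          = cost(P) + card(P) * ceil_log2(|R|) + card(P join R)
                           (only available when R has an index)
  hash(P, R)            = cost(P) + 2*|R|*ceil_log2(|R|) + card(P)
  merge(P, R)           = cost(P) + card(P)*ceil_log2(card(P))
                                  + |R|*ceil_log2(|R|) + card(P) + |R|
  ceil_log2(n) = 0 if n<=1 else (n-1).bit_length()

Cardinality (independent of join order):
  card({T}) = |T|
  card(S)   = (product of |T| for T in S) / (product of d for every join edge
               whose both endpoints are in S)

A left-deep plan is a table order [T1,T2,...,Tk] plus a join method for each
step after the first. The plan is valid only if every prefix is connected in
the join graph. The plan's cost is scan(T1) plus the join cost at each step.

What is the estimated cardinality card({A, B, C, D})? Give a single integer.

1500000

Tables in S: A(20), B(500), C(200), D(60)
Edges inside S: A-C(d=4), C-D(d=5), C-B(d=4)
numerator = 20 * 500 * 200 * 60 = 120000000
denominator = 4 * 5 * 4 = 80
card(S) = 120000000 / 80 = 1500000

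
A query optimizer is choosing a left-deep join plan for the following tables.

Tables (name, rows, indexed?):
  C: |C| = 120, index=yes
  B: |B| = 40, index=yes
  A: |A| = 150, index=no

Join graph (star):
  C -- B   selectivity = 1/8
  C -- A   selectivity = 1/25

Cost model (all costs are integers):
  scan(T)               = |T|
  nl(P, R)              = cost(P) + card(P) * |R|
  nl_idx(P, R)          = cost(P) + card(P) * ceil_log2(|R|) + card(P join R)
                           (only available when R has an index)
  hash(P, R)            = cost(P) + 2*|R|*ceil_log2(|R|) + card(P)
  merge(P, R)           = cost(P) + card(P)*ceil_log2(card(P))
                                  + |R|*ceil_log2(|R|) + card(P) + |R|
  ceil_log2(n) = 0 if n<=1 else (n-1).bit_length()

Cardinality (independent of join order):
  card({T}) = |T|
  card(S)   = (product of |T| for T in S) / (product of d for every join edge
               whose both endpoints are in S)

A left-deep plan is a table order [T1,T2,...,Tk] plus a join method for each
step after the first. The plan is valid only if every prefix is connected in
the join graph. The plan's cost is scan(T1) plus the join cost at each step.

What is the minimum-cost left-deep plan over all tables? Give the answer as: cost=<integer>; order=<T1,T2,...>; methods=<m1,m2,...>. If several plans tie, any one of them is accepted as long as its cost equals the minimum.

cost=3120; order=A,C,B; methods=nl_idx,hash

Selinger DP (subsets sized 1..n):
  {C}: scan cost=120, card=120
  {B}: scan cost=40, card=40
  {A}: scan cost=150, card=150
  {BC}: card=600; try (B,hash)→720, (C,nl_idx)→920, (C,merge)→1280, (B,merge)→1360, (B,nl_idx)→1440, (C,hash)→1760 …(+2); best=720 via (B,hash)
  {AC}: card=720; try (C,nl_idx)→1920, (C,hash)→1980, (A,merge)→2430, (C,merge)→2460, (A,hash)→2640, (A,nl)→18120 …(+1); best=1920 via (C,nl_idx)
  {ABC}: card=3600; try (B,hash)→3120, (A,hash)→3720, (A,merge)→8670, (B,nl_idx)→9840, (B,merge)→10120, (B,nl)→30720 …(+1); best=3120 via (B,hash)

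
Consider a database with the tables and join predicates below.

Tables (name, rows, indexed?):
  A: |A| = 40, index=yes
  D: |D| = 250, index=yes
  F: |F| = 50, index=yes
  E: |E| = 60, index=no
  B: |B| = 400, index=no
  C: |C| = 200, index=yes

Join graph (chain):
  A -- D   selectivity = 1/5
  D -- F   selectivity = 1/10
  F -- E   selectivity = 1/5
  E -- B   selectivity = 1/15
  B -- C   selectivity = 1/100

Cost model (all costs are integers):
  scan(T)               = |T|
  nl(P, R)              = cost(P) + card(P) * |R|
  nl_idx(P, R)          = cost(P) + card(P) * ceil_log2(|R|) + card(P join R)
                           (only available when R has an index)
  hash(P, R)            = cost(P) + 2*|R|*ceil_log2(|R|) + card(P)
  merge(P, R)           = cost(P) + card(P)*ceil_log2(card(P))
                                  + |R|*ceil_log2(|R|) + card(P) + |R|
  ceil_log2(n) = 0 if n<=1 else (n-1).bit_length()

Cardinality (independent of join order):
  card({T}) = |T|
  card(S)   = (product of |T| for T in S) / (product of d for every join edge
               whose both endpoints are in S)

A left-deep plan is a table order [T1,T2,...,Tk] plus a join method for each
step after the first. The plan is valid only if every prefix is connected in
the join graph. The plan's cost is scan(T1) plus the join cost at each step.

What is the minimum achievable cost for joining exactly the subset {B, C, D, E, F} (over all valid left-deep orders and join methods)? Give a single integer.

Selinger DP over subsets of {B,C,D,E,F}:
  {D}: scan cost=250, card=250
  {F}: scan cost=50, card=50
  {E}: scan cost=60, card=60
  {B}: scan cost=400, card=400
  {C}: scan cost=200, card=200
  {DF}: card=1250; try (F,hash)→1100, (D,nl_idx)→1700, (D,merge)→2650, (F,merge)→2850, (F,nl_idx)→3000, (D,hash)→4100 …(+2); best=1100 via (F,hash)
  {EF}: card=600; try (F,hash)→720, (E,hash)→820, (E,merge)→820, (F,merge)→830, (F,nl_idx)→1020, (E,nl)→3050 …(+1); best=720 via (F,hash)
  {BE}: card=1600; try (E,hash)→1520, (B,merge)→4480, (E,merge)→4820, (B,hash)→7320, (B,nl)→24060, (E,nl)→24400; best=1520 via (E,hash)
  {BC}: card=800; try (C,hash)→4000, (C,nl_idx)→4400, (B,merge)→6000, (C,merge)→6200, (B,hash)→7600, (B,nl)→80200 …(+1); best=4000 via (C,hash)
  {DEF}: card=15000; try (E,hash)→3070, (D,hash)→5320, (D,merge)→9570, (E,merge)→16520, (D,nl_idx)→20520, (E,nl)→76100 …(+1); best=3070 via (E,hash)
  {BEF}: card=16000; try (F,hash)→3720, (B,hash)→8520, (B,merge)→11320, (F,merge)→21070, (F,nl_idx)→27120, (F,nl)→81520 …(+1); best=3720 via (F,hash)
  {BCE}: card=3200; try (E,hash)→5520, (C,hash)→6320, (E,merge)→13220, (C,nl_idx)→17520, (C,merge)→22520, (E,nl)→52000 …(+1); best=5520 via (E,hash)
  {BDEF}: card=400000; try (D,hash)→23720, (B,hash)→25270, (B,merge)→232070, (D,merge)→245970, (D,nl_idx)→531720, (D,nl)→4003720 …(+1); best=23720 via (D,hash)
  {BCEF}: card=32000; try (F,hash)→9320, (C,hash)→22920, (F,merge)→47470, (F,nl_idx)→56720, (C,nl_idx)→163720, (F,nl)→165520 …(+2); best=9320 via (F,hash)
  {BCDEF}: card=800000; try (D,hash)→45320, (C,hash)→426920, (D,merge)→523570, (D,nl_idx)→1065320, (C,nl_idx)→4023720, (D,nl)→8009320 …(+2); best=45320 via (D,hash)

45320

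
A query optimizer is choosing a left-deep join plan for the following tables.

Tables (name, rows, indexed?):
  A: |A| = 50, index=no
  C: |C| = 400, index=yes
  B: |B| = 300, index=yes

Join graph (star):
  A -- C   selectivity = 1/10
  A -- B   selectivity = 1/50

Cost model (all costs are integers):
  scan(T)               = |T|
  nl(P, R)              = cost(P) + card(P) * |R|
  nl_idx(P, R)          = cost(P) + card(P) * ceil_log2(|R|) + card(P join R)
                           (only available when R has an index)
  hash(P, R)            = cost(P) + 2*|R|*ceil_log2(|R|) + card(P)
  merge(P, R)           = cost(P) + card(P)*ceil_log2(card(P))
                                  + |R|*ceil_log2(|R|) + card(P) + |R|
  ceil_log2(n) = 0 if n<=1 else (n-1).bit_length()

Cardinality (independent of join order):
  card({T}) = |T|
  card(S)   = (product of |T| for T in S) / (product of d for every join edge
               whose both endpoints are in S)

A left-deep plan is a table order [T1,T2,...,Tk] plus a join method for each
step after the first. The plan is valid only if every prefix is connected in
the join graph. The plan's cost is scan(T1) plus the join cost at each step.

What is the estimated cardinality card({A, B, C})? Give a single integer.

12000

Tables in S: A(50), B(300), C(400)
Edges inside S: A-C(d=10), A-B(d=50)
numerator = 50 * 300 * 400 = 6000000
denominator = 10 * 50 = 500
card(S) = 6000000 / 500 = 12000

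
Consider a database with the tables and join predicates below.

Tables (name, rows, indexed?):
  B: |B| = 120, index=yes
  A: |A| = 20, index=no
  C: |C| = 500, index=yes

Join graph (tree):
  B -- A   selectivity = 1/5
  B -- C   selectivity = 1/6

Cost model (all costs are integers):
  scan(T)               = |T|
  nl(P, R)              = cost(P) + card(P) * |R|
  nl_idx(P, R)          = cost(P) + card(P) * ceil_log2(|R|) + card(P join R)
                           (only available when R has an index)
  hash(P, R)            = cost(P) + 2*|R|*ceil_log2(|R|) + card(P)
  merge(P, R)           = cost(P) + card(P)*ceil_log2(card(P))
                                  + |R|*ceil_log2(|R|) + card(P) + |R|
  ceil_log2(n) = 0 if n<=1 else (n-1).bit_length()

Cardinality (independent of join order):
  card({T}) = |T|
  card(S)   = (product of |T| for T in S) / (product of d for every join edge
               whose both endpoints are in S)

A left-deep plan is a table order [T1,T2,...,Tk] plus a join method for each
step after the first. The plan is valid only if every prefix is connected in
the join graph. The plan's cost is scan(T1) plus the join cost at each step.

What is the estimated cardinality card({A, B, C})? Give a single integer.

Tables in S: A(20), B(120), C(500)
Edges inside S: B-A(d=5), B-C(d=6)
numerator = 20 * 120 * 500 = 1200000
denominator = 5 * 6 = 30
card(S) = 1200000 / 30 = 40000

40000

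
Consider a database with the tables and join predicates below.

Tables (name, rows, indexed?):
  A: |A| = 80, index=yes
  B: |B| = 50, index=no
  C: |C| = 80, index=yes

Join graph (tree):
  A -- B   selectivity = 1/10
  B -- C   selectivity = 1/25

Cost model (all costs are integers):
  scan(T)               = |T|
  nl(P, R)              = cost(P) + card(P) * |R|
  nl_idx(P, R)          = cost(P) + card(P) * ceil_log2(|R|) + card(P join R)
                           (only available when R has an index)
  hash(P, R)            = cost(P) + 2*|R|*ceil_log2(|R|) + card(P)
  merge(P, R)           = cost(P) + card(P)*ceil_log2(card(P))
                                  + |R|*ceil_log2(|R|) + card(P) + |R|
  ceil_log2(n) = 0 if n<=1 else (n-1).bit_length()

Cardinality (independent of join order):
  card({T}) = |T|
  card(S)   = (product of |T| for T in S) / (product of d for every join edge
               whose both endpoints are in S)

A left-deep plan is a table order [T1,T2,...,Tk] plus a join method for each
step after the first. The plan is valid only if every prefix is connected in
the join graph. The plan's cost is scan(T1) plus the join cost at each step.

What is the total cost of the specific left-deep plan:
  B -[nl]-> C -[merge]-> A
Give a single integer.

step 1: scan B: cost=50, card=50
step 2: join C via nl
    card(P join C) = 50*80/(25) = 160
    cost = 50 + 50*80 = 4050
step 3: join A via merge
    card(P join A) = 160*80/(10) = 1280
    cost = 4050 + 160*8 + 80*7 + 160 + 80 = 6130

6130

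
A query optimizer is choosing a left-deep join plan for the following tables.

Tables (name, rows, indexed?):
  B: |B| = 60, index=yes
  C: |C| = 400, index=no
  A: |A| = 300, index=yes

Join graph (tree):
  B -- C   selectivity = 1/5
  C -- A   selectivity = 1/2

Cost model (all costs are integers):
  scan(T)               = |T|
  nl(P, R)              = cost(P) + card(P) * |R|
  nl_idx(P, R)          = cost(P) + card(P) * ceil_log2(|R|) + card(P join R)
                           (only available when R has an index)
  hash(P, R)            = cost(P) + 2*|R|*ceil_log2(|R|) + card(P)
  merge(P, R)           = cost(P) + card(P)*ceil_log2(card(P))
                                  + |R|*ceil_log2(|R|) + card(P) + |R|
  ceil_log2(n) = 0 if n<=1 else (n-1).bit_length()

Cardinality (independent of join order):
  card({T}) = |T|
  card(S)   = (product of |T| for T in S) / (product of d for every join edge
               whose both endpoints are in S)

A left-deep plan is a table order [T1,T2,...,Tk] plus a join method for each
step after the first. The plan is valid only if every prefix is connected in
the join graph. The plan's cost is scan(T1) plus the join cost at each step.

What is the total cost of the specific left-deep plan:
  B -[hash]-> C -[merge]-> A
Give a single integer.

77520

step 1: scan B: cost=60, card=60
step 2: join C via hash
    card(P join C) = 60*400/(5) = 4800
    cost = 60 + 2*400*9 + 60 = 7320
step 3: join A via merge
    card(P join A) = 4800*300/(2) = 720000
    cost = 7320 + 4800*13 + 300*9 + 4800 + 300 = 77520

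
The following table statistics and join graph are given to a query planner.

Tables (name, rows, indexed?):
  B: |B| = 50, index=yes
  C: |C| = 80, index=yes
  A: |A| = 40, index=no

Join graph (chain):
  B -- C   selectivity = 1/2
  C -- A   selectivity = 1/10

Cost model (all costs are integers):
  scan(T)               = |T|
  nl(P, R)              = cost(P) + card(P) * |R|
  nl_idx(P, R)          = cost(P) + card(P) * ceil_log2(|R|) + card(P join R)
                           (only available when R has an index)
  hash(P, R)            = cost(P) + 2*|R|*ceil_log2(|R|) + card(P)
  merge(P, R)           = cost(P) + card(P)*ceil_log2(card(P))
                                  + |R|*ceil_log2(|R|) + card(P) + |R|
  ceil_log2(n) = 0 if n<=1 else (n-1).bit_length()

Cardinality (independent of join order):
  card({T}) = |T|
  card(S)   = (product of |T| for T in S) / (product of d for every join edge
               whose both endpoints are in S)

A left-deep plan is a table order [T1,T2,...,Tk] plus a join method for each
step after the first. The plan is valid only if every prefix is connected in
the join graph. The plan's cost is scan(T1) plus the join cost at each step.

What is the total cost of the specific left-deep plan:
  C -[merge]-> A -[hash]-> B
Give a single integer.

step 1: scan C: cost=80, card=80
step 2: join A via merge
    card(P join A) = 80*40/(10) = 320
    cost = 80 + 80*7 + 40*6 + 80 + 40 = 1000
step 3: join B via hash
    card(P join B) = 320*50/(2) = 8000
    cost = 1000 + 2*50*6 + 320 = 1920

1920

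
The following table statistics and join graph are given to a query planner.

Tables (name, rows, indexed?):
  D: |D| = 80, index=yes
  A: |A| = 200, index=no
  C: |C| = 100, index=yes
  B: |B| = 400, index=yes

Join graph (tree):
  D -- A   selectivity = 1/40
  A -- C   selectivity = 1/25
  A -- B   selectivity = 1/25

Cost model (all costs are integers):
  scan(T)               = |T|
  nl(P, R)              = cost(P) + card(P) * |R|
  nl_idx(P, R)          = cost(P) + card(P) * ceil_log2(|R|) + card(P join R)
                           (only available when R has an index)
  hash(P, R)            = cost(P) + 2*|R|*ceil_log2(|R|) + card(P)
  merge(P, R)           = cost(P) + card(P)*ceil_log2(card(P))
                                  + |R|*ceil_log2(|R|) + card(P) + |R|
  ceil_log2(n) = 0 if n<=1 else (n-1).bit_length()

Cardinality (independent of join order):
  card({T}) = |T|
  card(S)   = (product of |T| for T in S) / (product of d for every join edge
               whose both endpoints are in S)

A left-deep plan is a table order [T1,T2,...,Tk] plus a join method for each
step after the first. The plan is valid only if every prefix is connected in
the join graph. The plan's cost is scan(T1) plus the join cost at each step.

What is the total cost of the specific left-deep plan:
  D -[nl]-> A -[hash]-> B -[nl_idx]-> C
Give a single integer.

94080

step 1: scan D: cost=80, card=80
step 2: join A via nl
    card(P join A) = 80*200/(40) = 400
    cost = 80 + 80*200 = 16080
step 3: join B via hash
    card(P join B) = 400*400/(25) = 6400
    cost = 16080 + 2*400*9 + 400 = 23680
step 4: join C via nl_idx
    card(P join C) = 6400*100/(25) = 25600
    cost = 23680 + 6400*7 + 25600 = 94080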